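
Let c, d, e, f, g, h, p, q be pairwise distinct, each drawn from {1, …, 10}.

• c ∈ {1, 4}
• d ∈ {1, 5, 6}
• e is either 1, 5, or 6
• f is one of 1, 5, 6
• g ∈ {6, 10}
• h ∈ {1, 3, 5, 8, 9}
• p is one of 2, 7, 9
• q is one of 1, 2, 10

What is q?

2

The 3 variables d, e, f are confined to {1, 5, 6}, which locks those values in; drop them from c, g, h, q.
That leaves c = 4.
g's domain is down to {10}, so g = 10. Remove 10 from q.
So q = 2.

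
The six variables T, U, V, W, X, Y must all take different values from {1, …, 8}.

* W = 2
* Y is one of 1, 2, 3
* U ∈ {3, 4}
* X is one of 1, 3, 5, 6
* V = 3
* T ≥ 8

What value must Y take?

1

T has just one choice, so T = 8.
V must be 3 (only option left). Strike 3 from U, X, Y.
W has just one choice, so W = 2. So Y can't be 2.
So Y = 1.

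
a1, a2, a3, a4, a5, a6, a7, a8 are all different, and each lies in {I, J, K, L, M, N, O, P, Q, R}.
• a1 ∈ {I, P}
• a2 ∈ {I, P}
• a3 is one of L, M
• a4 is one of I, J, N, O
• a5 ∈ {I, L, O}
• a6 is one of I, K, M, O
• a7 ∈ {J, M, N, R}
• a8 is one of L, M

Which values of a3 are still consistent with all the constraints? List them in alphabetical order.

The 2 variables a1 and a2 are confined to {I, P}, which locks those values in; drop them from a4, a5, a6.
The 2 variables a3 and a8 are confined to {L, M}, which locks those values in; drop them from a5, a6, a7.
a5's domain is down to {O}, so a5 = O. Strike O from a4, a6.
a6 must be K (only option left).
No further eliminations apply; a3 can still be any of L, M.

L, M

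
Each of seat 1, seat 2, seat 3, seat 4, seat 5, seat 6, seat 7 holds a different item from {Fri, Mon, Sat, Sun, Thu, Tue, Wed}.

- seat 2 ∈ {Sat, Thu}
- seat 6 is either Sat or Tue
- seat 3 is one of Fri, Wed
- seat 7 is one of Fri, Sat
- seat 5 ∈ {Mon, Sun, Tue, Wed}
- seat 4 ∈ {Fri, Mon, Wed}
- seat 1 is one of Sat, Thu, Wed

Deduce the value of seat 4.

The 7 variables draw from only 7 values {Fri, Mon, Sat, Sun, Thu, Tue, Wed}, so each is used; only seat 5 can be Sun, hence seat 5 = Sun.
The 6 still-open variables draw from only 6 values {Fri, Mon, Sat, Thu, Tue, Wed}, so each is used; only seat 4 can be Mon, hence seat 4 = Mon.

Mon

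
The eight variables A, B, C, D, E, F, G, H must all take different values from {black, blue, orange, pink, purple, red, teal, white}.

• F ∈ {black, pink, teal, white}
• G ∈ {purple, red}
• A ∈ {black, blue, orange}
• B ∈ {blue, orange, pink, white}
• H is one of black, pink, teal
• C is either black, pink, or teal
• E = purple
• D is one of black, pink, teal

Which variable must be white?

F

E's domain is down to {purple}, so E = purple. Eliminate purple elsewhere: G.
G's domain is down to {red}, so G = red.
The 3 variables C, D, H are confined to {black, pink, teal}, which locks those values in; drop them from A, B, F.
So white goes to F.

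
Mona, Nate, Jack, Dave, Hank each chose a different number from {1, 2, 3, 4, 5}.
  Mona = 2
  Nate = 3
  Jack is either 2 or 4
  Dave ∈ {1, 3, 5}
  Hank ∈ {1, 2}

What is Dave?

Mona's domain is down to {2}, so Mona = 2. Eliminate 2 elsewhere: Jack, Hank.
Nate must be 3 (only option left). So Dave can't be 3.
Jack has just one choice, so Jack = 4.
Hank must be 1 (only option left). Strike 1 from Dave.
So Dave = 5.

5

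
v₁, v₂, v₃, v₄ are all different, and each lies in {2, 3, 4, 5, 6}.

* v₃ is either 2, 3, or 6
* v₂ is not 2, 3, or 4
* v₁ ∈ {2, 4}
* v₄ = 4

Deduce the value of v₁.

2

v₄ has just one choice, so v₄ = 4. So v₁ can't be 4.
So v₁ = 2.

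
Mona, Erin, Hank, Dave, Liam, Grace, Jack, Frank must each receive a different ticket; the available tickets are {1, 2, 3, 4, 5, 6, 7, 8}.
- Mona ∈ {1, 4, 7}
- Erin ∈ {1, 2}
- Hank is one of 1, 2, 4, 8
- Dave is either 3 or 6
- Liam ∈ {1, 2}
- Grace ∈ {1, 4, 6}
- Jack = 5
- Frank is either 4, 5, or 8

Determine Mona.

7

Jack has just one choice, so Jack = 5. So Frank can't be 5.
Among the 7 still-open variables, 3 fits only Dave (and all 7 values in {1, 2, 3, 4, 6, 7, 8} must be used), so Dave = 3.
Among the 6 still-open variables, 6 fits only Grace (and all 6 values in {1, 2, 4, 6, 7, 8} must be used), so Grace = 6.
Among the 5 still-open variables, 7 fits only Mona (and all 5 values in {1, 2, 4, 7, 8} must be used), so Mona = 7.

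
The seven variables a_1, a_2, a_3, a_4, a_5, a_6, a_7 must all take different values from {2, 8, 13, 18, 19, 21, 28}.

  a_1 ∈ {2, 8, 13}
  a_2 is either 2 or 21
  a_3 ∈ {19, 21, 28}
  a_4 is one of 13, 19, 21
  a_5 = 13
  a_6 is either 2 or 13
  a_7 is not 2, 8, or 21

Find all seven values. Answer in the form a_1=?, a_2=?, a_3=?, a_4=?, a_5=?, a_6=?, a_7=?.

a_1=8, a_2=21, a_3=28, a_4=19, a_5=13, a_6=2, a_7=18

a_5 must be 13 (only option left). Eliminate 13 elsewhere: a_1, a_4, a_6, a_7.
a_6 must be 2 (only option left). Eliminate 2 elsewhere: a_1, a_2.
a_1 has just one choice, so a_1 = 8.
a_2 has just one choice, so a_2 = 21. Remove 21 from a_3, a_4.
That leaves a_4 = 19. So a_3, a_7 can't be 19.
a_3 must be 28 (only option left). Strike 28 from a_7.
a_7 has just one choice, so a_7 = 18.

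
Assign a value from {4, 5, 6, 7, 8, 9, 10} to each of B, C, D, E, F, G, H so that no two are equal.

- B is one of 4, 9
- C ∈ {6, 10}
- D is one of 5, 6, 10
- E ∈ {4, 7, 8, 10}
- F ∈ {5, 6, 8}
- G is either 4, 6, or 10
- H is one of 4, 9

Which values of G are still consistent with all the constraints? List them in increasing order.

The 7 variables draw from only 7 values {4, 5, 6, 7, 8, 9, 10}, so each is used; only E can be 7, hence E = 7.
The 6 still-open variables together cover exactly {4, 5, 6, 8, 9, 10} — 6 values for 6 variables — and 8 appears only in F's list, so F = 8.
Among the 5 still-open variables, 5 fits only D (and all 5 values in {4, 5, 6, 9, 10} must be used), so D = 5.
The 2 variables B and H are confined to {4, 9}, which locks those values in; drop them from G.
No further eliminations apply; G can still be any of 6, 10.

6, 10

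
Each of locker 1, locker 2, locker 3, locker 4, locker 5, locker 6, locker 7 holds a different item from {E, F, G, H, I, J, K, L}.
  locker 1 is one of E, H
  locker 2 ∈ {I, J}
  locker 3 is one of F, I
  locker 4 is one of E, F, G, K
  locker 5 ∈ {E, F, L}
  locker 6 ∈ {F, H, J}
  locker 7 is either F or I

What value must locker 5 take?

L

locker 3 and locker 7 share exactly the 2 values {F, I}; by pigeonhole those values go to them, so strike F, I from locker 2, locker 4, locker 5, locker 6.
locker 2 must be J (only option left). Strike J from locker 6.
locker 6 must be H (only option left). Strike H from locker 1.
locker 1's domain is down to {E}, so locker 1 = E. So locker 4, locker 5 can't be E.
So locker 5 = L.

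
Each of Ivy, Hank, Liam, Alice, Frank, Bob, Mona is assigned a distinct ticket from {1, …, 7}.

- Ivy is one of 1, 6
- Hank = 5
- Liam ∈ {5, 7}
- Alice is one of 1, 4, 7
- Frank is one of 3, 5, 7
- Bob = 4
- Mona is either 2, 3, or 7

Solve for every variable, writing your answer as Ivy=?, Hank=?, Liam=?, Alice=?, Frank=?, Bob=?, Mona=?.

Ivy=6, Hank=5, Liam=7, Alice=1, Frank=3, Bob=4, Mona=2

Hank's domain is down to {5}, so Hank = 5. Remove 5 from Liam, Frank.
Liam has just one choice, so Liam = 7. Remove 7 from Alice, Frank, Mona.
Frank must be 3 (only option left). Eliminate 3 elsewhere: Mona.
That leaves Bob = 4. Strike 4 from Alice.
Mona has just one choice, so Mona = 2.
That leaves Alice = 1. So Ivy can't be 1.
Ivy's domain is down to {6}, so Ivy = 6.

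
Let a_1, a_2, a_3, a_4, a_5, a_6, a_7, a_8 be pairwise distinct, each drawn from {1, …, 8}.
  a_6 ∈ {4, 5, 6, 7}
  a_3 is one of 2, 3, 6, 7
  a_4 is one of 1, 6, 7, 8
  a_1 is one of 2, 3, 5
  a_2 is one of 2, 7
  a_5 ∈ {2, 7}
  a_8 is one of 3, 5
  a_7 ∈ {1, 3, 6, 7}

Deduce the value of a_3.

6

The 8 variables together cover exactly {1, 2, 3, 4, 5, 6, 7, 8} — 8 values for 8 variables — and 4 appears only in a_6's list, so a_6 = 4.
The 7 still-open variables together cover exactly {1, 2, 3, 5, 6, 7, 8} — 7 values for 7 variables — and 8 appears only in a_4's list, so a_4 = 8.
The 6 still-open variables draw from only 6 values {1, 2, 3, 5, 6, 7}, so each is used; only a_7 can be 1, hence a_7 = 1.
Among the 5 still-open variables, 6 fits only a_3 (and all 5 values in {2, 3, 5, 6, 7} must be used), so a_3 = 6.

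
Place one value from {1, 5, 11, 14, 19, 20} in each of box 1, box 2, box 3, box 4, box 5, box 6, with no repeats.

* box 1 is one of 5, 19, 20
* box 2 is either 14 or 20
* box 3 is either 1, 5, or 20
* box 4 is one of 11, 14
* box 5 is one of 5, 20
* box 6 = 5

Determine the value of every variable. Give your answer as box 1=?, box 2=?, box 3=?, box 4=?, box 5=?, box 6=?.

box 6 has just one choice, so box 6 = 5. Remove 5 from box 1, box 3, box 5.
That leaves box 5 = 20. Eliminate 20 elsewhere: box 1, box 2, box 3.
box 1 has just one choice, so box 1 = 19.
box 2 must be 14 (only option left). Remove 14 from box 4.
box 3's domain is down to {1}, so box 3 = 1.
That leaves box 4 = 11.

box 1=19, box 2=14, box 3=1, box 4=11, box 5=20, box 6=5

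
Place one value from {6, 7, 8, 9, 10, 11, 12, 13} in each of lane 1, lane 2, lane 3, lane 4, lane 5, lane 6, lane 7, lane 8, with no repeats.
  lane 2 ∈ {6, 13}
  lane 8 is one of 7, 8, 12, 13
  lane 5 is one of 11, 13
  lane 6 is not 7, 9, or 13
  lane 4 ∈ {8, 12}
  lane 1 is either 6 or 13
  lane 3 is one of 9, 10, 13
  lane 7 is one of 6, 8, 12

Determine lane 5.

The 8 variables draw from only 8 values {6, 7, 8, 9, 10, 11, 12, 13}, so each is used; only lane 8 can be 7, hence lane 8 = 7.
The 7 still-open variables together cover exactly {6, 8, 9, 10, 11, 12, 13} — 7 values for 7 variables — and 9 appears only in lane 3's list, so lane 3 = 9.
The 6 still-open variables draw from only 6 values {6, 8, 10, 11, 12, 13}, so each is used; only lane 6 can be 10, hence lane 6 = 10.
The 5 still-open variables draw from only 5 values {6, 8, 11, 12, 13}, so each is used; only lane 5 can be 11, hence lane 5 = 11.

11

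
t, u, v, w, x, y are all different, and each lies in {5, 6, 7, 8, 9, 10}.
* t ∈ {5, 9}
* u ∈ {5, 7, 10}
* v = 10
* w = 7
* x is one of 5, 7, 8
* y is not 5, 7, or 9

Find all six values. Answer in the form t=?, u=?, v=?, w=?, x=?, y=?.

t=9, u=5, v=10, w=7, x=8, y=6

v's domain is down to {10}, so v = 10. Remove 10 from u, y.
That leaves w = 7. Strike 7 from u, x.
u must be 5 (only option left). Strike 5 from t, x.
x must be 8 (only option left). Strike 8 from y.
y has just one choice, so y = 6.
t's domain is down to {9}, so t = 9.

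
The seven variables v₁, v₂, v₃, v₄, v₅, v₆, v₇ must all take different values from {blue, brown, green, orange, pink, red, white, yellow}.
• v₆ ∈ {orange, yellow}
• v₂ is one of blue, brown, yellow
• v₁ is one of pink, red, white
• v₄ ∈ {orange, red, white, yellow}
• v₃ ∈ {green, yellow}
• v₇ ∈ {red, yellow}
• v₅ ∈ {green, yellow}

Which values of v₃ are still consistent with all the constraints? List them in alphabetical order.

v₃ and v₅ between them cover only {green, yellow} — a naked pair. Remove those values from v₂, v₄, v₆, v₇.
v₆ must be orange (only option left). Eliminate orange elsewhere: v₄.
v₇ has just one choice, so v₇ = red. Strike red from v₁, v₄.
v₄'s domain is down to {white}, so v₄ = white. So v₁ can't be white.
That leaves v₁ = pink.
No further eliminations apply; v₃ can still be any of green, yellow.

green, yellow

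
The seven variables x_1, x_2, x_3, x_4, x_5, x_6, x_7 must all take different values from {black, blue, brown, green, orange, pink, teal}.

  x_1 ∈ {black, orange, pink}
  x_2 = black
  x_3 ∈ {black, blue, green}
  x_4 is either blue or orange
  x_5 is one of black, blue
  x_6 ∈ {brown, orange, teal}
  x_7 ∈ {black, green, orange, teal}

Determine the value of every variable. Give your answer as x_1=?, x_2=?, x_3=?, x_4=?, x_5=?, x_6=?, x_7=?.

x_1=pink, x_2=black, x_3=green, x_4=orange, x_5=blue, x_6=brown, x_7=teal

x_2 has just one choice, so x_2 = black. Strike black from x_1, x_3, x_5, x_7.
x_5's domain is down to {blue}, so x_5 = blue. Eliminate blue elsewhere: x_3, x_4.
x_3 has just one choice, so x_3 = green. Eliminate green elsewhere: x_7.
x_4 has just one choice, so x_4 = orange. Eliminate orange elsewhere: x_1, x_6, x_7.
x_7's domain is down to {teal}, so x_7 = teal. Eliminate teal elsewhere: x_6.
x_1's domain is down to {pink}, so x_1 = pink.
x_6 must be brown (only option left).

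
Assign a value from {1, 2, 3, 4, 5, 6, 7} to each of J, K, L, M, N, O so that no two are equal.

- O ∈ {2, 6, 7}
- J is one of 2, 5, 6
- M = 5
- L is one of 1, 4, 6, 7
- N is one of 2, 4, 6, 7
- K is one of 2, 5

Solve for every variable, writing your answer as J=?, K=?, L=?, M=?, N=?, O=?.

M has just one choice, so M = 5. So J, K can't be 5.
K has just one choice, so K = 2. Eliminate 2 elsewhere: J, N, O.
J has just one choice, so J = 6. Remove 6 from L, N, O.
O has just one choice, so O = 7. Strike 7 from L, N.
N has just one choice, so N = 4. Strike 4 from L.
That leaves L = 1.

J=6, K=2, L=1, M=5, N=4, O=7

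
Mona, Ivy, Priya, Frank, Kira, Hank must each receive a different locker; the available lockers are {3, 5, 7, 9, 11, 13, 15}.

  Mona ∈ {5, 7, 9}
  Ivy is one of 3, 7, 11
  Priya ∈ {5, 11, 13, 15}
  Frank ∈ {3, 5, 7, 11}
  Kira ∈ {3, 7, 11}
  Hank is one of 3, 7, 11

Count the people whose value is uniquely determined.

The 3 variables Ivy, Kira, Hank are confined to {3, 7, 11}, which locks those values in; drop them from Mona, Priya, Frank.
Frank's domain is down to {5}, so Frank = 5. So Mona, Priya can't be 5.
Mona has just one choice, so Mona = 9.
Determined: Mona=9, Frank=5. The other people each still have more than one consistent value. That makes 2.

2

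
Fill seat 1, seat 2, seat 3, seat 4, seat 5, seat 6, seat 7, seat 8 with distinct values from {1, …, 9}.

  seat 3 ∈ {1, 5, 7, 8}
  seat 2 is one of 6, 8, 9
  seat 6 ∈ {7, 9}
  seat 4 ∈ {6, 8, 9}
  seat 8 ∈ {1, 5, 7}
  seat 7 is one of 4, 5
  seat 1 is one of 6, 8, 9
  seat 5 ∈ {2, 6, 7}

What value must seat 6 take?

Among the 8 variables, 2 fits only seat 5 (and all 8 values in {1, 2, 4, 5, 6, 7, 8, 9} must be used), so seat 5 = 2.
Among the 7 still-open variables, 4 fits only seat 7 (and all 7 values in {1, 4, 5, 6, 7, 8, 9} must be used), so seat 7 = 4.
seat 1, seat 2, seat 4 share exactly the 3 values {6, 8, 9}; by pigeonhole those values go to them, so strike 6, 8, 9 from seat 3, seat 6.
So seat 6 = 7.

7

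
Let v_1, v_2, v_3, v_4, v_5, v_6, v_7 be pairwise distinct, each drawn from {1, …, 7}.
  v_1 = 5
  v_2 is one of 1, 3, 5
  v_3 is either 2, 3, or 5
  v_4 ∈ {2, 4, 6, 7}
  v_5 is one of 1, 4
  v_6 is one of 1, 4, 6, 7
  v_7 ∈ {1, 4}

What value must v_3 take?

v_1 must be 5 (only option left). Eliminate 5 elsewhere: v_2, v_3.
The 2 variables v_5 and v_7 are confined to {1, 4}, which locks those values in; drop them from v_2, v_4, v_6.
v_2 must be 3 (only option left). Remove 3 from v_3.
So v_3 = 2.

2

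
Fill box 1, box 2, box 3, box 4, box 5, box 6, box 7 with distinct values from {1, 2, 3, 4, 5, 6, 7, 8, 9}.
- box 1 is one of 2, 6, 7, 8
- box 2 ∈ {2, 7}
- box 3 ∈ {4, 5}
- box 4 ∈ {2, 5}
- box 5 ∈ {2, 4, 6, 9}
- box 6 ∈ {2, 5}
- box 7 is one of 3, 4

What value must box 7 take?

box 4 and box 6 between them cover only {2, 5} — a naked pair. Remove those values from box 1, box 2, box 3, box 5.
box 2 has just one choice, so box 2 = 7. So box 1 can't be 7.
That leaves box 3 = 4. Remove 4 from box 5, box 7.
So box 7 = 3.

3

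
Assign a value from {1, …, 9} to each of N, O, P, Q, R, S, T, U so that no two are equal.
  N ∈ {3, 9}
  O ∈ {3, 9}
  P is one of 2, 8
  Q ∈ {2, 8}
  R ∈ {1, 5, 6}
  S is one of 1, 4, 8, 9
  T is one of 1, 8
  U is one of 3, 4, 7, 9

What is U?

7

N and O between them cover only {3, 9} — a naked pair. Remove those values from S, U.
P and Q share exactly the 2 values {2, 8}; by pigeonhole those values go to them, so strike 2, 8 from S, T.
T has just one choice, so T = 1. So R, S can't be 1.
S must be 4 (only option left). Strike 4 from U.
So U = 7.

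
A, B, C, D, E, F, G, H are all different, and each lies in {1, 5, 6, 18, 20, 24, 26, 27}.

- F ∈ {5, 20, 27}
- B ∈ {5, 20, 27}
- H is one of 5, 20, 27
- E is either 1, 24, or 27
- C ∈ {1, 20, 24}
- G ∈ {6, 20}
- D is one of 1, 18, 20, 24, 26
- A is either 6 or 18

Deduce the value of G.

Among the 8 variables, 26 fits only D (and all 8 values in {1, 5, 6, 18, 20, 24, 26, 27} must be used), so D = 26.
Among the 7 still-open variables, 18 fits only A (and all 7 values in {1, 5, 6, 18, 20, 24, 27} must be used), so A = 18.
The 6 still-open variables together cover exactly {1, 5, 6, 20, 24, 27} — 6 values for 6 variables — and 6 appears only in G's list, so G = 6.

6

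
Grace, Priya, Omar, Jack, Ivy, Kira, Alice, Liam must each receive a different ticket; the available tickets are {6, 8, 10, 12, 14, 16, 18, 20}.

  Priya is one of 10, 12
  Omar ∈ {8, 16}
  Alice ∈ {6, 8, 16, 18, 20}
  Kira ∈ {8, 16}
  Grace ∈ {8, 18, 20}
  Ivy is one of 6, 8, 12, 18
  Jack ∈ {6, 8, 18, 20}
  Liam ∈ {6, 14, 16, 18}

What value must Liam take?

14

Among the 8 variables, 10 fits only Priya (and all 8 values in {6, 8, 10, 12, 14, 16, 18, 20} must be used), so Priya = 10.
The 7 still-open variables together cover exactly {6, 8, 12, 14, 16, 18, 20} — 7 values for 7 variables — and 12 appears only in Ivy's list, so Ivy = 12.
Among the 6 still-open variables, 14 fits only Liam (and all 6 values in {6, 8, 14, 16, 18, 20} must be used), so Liam = 14.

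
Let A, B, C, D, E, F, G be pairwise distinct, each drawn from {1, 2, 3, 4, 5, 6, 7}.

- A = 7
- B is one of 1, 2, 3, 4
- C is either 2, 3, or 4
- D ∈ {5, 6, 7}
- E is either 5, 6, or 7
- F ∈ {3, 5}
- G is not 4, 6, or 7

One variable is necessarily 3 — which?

F

A's domain is down to {7}, so A = 7. Eliminate 7 elsewhere: D, E.
D and E share exactly the 2 values {5, 6}; by pigeonhole those values go to them, so strike 5, 6 from F, G.
So 3 goes to F.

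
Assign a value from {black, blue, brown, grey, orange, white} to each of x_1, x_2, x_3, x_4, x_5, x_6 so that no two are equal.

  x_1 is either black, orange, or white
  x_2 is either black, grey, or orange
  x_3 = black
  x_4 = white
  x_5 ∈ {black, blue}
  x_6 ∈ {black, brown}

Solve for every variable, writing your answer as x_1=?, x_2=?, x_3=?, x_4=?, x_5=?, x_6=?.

x_1=orange, x_2=grey, x_3=black, x_4=white, x_5=blue, x_6=brown

x_3 has just one choice, so x_3 = black. So x_1, x_2, x_5, x_6 can't be black.
x_4 must be white (only option left). Strike white from x_1.
x_5's domain is down to {blue}, so x_5 = blue.
That leaves x_6 = brown.
x_1 has just one choice, so x_1 = orange. So x_2 can't be orange.
x_2 must be grey (only option left).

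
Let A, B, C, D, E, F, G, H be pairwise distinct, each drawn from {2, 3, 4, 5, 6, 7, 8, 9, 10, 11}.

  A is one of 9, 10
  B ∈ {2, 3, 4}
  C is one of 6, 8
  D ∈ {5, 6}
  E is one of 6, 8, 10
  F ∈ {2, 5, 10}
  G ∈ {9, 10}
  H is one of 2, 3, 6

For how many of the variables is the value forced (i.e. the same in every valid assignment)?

4

The 8 variables draw from only 8 values {2, 3, 4, 5, 6, 8, 9, 10}, so each is used; only B can be 4, hence B = 4.
The 7 still-open variables together cover exactly {2, 3, 5, 6, 8, 9, 10} — 7 values for 7 variables — and 3 appears only in H's list, so H = 3.
Among the 6 still-open variables, 2 fits only F (and all 6 values in {2, 5, 6, 8, 9, 10} must be used), so F = 2.
Among the 5 still-open variables, 5 fits only D (and all 5 values in {5, 6, 8, 9, 10} must be used), so D = 5.
A and G share exactly the 2 values {9, 10}; by pigeonhole those values go to them, so strike 9, 10 from E.
Determined: B=4, D=5, F=2, H=3. The other variables each still have more than one consistent value. That makes 4.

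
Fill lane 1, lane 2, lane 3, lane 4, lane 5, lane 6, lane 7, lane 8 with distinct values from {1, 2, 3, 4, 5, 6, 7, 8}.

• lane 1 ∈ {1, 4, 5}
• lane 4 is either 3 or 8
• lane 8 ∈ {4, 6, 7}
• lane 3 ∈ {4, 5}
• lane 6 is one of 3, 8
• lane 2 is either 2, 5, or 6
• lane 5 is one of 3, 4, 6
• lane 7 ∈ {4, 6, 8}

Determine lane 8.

Among the 8 variables, 1 fits only lane 1 (and all 8 values in {1, 2, 3, 4, 5, 6, 7, 8} must be used), so lane 1 = 1.
The 7 still-open variables together cover exactly {2, 3, 4, 5, 6, 7, 8} — 7 values for 7 variables — and 2 appears only in lane 2's list, so lane 2 = 2.
The 6 still-open variables draw from only 6 values {3, 4, 5, 6, 7, 8}, so each is used; only lane 3 can be 5, hence lane 3 = 5.
The 5 still-open variables draw from only 5 values {3, 4, 6, 7, 8}, so each is used; only lane 8 can be 7, hence lane 8 = 7.

7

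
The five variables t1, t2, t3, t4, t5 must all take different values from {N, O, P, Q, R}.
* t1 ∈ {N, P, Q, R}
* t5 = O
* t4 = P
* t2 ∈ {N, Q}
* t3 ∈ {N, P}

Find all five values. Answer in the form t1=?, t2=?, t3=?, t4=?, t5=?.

t1=R, t2=Q, t3=N, t4=P, t5=O

t4 must be P (only option left). Strike P from t1, t3.
That leaves t5 = O.
That leaves t3 = N. Eliminate N elsewhere: t1, t2.
t2's domain is down to {Q}, so t2 = Q. Strike Q from t1.
t1 must be R (only option left).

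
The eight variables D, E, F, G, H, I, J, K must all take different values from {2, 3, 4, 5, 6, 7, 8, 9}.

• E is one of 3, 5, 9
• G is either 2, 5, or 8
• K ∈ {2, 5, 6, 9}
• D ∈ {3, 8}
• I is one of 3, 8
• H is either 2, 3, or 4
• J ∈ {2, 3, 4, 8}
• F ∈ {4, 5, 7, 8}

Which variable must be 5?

G

The 8 variables draw from only 8 values {2, 3, 4, 5, 6, 7, 8, 9}, so each is used; only K can be 6, hence K = 6.
The 7 still-open variables together cover exactly {2, 3, 4, 5, 7, 8, 9} — 7 values for 7 variables — and 7 appears only in F's list, so F = 7.
The 6 still-open variables draw from only 6 values {2, 3, 4, 5, 8, 9}, so each is used; only E can be 9, hence E = 9.
The 5 still-open variables draw from only 5 values {2, 3, 4, 5, 8}, so each is used; only G can be 5, hence G = 5.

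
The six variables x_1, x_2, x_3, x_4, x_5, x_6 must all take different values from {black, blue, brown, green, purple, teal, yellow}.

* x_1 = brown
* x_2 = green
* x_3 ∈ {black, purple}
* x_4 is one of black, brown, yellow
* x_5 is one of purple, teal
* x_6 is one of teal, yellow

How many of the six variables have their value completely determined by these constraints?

x_1 has just one choice, so x_1 = brown. So x_4 can't be brown.
x_2's domain is down to {green}, so x_2 = green.
Determined: x_1=brown, x_2=green. The other variables each still have more than one consistent value. That makes 2.

2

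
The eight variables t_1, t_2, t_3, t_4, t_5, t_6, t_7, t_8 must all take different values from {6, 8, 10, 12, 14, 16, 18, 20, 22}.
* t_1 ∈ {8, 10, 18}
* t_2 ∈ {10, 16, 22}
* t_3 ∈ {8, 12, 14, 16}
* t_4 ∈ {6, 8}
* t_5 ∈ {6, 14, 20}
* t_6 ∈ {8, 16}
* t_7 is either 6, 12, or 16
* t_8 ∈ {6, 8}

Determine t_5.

The 2 variables t_4 and t_8 are confined to {6, 8}, which locks those values in; drop them from t_1, t_3, t_5, t_6, t_7.
t_6 has just one choice, so t_6 = 16. Strike 16 from t_2, t_3, t_7.
t_7 has just one choice, so t_7 = 12. So t_3 can't be 12.
t_3's domain is down to {14}, so t_3 = 14. Strike 14 from t_5.
So t_5 = 20.

20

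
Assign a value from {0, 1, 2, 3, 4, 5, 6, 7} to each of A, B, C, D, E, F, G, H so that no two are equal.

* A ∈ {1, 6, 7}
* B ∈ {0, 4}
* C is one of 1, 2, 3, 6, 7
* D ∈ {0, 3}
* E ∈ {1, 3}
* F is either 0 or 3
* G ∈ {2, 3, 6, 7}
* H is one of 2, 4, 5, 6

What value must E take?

1

The 8 variables draw from only 8 values {0, 1, 2, 3, 4, 5, 6, 7}, so each is used; only H can be 5, hence H = 5.
The 7 still-open variables together cover exactly {0, 1, 2, 3, 4, 6, 7} — 7 values for 7 variables — and 4 appears only in B's list, so B = 4.
The 2 variables D and F are confined to {0, 3}, which locks those values in; drop them from C, E, G.
So E = 1.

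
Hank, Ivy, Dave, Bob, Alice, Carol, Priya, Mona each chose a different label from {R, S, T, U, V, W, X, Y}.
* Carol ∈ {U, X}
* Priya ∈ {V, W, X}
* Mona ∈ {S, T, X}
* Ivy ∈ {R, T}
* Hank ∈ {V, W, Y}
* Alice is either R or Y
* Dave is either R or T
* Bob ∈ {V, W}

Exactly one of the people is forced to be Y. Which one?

Alice

The 8 variables draw from only 8 values {R, S, T, U, V, W, X, Y}, so each is used; only Mona can be S, hence Mona = S.
The 7 still-open variables draw from only 7 values {R, T, U, V, W, X, Y}, so each is used; only Carol can be U, hence Carol = U.
Among the 6 still-open variables, X fits only Priya (and all 6 values in {R, T, V, W, X, Y} must be used), so Priya = X.
The 2 variables Ivy and Dave are confined to {R, T}, which locks those values in; drop them from Alice.
So Y goes to Alice.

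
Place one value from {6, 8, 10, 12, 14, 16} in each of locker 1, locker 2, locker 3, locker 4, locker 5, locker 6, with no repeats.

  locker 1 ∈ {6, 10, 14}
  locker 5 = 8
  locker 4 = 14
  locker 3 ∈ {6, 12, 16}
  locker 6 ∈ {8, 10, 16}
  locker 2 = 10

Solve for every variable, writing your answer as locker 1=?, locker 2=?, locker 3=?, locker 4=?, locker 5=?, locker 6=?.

locker 1=6, locker 2=10, locker 3=12, locker 4=14, locker 5=8, locker 6=16

locker 2 must be 10 (only option left). Strike 10 from locker 1, locker 6.
locker 4's domain is down to {14}, so locker 4 = 14. Remove 14 from locker 1.
locker 5 has just one choice, so locker 5 = 8. So locker 6 can't be 8.
locker 6's domain is down to {16}, so locker 6 = 16. Strike 16 from locker 3.
locker 1 has just one choice, so locker 1 = 6. Remove 6 from locker 3.
locker 3 must be 12 (only option left).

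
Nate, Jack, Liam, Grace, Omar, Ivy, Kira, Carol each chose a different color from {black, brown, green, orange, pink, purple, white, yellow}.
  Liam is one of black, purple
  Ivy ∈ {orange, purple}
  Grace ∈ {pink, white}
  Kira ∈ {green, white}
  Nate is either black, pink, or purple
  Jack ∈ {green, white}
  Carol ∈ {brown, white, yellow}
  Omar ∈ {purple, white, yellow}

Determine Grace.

pink

The 8 variables together cover exactly {black, brown, green, orange, pink, purple, white, yellow} — 8 values for 8 variables — and brown appears only in Carol's list, so Carol = brown.
The 7 still-open variables together cover exactly {black, green, orange, pink, purple, white, yellow} — 7 values for 7 variables — and orange appears only in Ivy's list, so Ivy = orange.
The 6 still-open variables together cover exactly {black, green, pink, purple, white, yellow} — 6 values for 6 variables — and yellow appears only in Omar's list, so Omar = yellow.
Jack and Kira between them cover only {green, white} — a naked pair. Remove those values from Grace.
So Grace = pink.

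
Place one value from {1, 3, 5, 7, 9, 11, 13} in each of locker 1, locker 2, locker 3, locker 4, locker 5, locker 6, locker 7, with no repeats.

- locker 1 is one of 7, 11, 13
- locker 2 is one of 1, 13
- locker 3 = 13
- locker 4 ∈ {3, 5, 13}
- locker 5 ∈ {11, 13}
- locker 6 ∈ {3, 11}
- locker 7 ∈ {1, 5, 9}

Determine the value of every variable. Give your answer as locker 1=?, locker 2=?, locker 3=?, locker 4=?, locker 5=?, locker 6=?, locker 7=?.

locker 1=7, locker 2=1, locker 3=13, locker 4=5, locker 5=11, locker 6=3, locker 7=9

locker 3 must be 13 (only option left). So locker 1, locker 2, locker 4, locker 5 can't be 13.
That leaves locker 5 = 11. Strike 11 from locker 1, locker 6.
locker 6 has just one choice, so locker 6 = 3. Strike 3 from locker 4.
locker 1 must be 7 (only option left).
locker 2 has just one choice, so locker 2 = 1. Strike 1 from locker 7.
locker 4 has just one choice, so locker 4 = 5. Strike 5 from locker 7.
locker 7 must be 9 (only option left).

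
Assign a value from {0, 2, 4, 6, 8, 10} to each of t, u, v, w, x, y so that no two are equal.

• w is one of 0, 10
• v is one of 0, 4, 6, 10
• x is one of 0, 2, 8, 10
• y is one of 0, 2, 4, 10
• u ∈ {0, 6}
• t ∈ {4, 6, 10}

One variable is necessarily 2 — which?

y

The 6 variables together cover exactly {0, 2, 4, 6, 8, 10} — 6 values for 6 variables — and 8 appears only in x's list, so x = 8.
The 5 still-open variables together cover exactly {0, 2, 4, 6, 10} — 5 values for 5 variables — and 2 appears only in y's list, so y = 2.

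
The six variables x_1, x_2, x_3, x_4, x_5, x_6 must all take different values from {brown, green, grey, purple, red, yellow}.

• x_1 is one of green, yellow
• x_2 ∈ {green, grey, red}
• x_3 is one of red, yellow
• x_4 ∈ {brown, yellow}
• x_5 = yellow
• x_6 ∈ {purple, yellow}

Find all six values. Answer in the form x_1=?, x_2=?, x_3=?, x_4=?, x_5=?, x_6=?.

x_5 has just one choice, so x_5 = yellow. Strike yellow from x_1, x_3, x_4, x_6.
x_6's domain is down to {purple}, so x_6 = purple.
x_1 has just one choice, so x_1 = green. Eliminate green elsewhere: x_2.
That leaves x_3 = red. So x_2 can't be red.
x_4 has just one choice, so x_4 = brown.
x_2 has just one choice, so x_2 = grey.

x_1=green, x_2=grey, x_3=red, x_4=brown, x_5=yellow, x_6=purple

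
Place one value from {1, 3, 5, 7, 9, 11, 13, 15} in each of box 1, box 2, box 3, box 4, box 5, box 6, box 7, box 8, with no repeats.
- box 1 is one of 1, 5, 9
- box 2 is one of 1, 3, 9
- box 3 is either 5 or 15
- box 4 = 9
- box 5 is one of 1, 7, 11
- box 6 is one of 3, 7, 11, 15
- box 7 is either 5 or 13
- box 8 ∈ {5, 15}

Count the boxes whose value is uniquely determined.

box 4 must be 9 (only option left). So box 1, box 2 can't be 9.
Among the 7 still-open variables, 13 fits only box 7 (and all 7 values in {1, 3, 5, 7, 11, 13, 15} must be used), so box 7 = 13.
The 2 variables box 3 and box 8 are confined to {5, 15}, which locks those values in; drop them from box 1, box 6.
That leaves box 1 = 1. Strike 1 from box 2, box 5.
box 2's domain is down to {3}, so box 2 = 3. Remove 3 from box 6.
Determined: box 1=1, box 2=3, box 4=9, box 7=13. The other boxes each still have more than one consistent value. That makes 4.

4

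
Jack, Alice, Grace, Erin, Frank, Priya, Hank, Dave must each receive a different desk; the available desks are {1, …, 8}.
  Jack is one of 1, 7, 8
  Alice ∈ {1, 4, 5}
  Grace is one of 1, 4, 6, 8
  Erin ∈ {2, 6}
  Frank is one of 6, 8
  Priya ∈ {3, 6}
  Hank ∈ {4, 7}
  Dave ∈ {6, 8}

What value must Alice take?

5

The 8 variables together cover exactly {1, 2, 3, 4, 5, 6, 7, 8} — 8 values for 8 variables — and 2 appears only in Erin's list, so Erin = 2.
The 7 still-open variables together cover exactly {1, 3, 4, 5, 6, 7, 8} — 7 values for 7 variables — and 3 appears only in Priya's list, so Priya = 3.
Among the 6 still-open variables, 5 fits only Alice (and all 6 values in {1, 4, 5, 6, 7, 8} must be used), so Alice = 5.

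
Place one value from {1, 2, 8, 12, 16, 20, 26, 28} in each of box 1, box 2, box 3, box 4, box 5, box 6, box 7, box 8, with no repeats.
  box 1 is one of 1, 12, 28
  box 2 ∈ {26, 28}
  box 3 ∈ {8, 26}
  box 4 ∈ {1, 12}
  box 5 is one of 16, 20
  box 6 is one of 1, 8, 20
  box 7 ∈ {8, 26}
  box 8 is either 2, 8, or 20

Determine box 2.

28

The 8 variables together cover exactly {1, 2, 8, 12, 16, 20, 26, 28} — 8 values for 8 variables — and 2 appears only in box 8's list, so box 8 = 2.
The 7 still-open variables draw from only 7 values {1, 8, 12, 16, 20, 26, 28}, so each is used; only box 5 can be 16, hence box 5 = 16.
The 6 still-open variables draw from only 6 values {1, 8, 12, 20, 26, 28}, so each is used; only box 6 can be 20, hence box 6 = 20.
box 3 and box 7 between them cover only {8, 26} — a naked pair. Remove those values from box 2.
So box 2 = 28.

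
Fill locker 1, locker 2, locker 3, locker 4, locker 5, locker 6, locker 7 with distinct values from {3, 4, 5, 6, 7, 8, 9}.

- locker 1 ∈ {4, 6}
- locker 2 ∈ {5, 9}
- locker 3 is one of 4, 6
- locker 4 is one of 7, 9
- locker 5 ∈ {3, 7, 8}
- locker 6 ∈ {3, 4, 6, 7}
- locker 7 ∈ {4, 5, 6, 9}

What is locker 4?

7

Among the 7 variables, 8 fits only locker 5 (and all 7 values in {3, 4, 5, 6, 7, 8, 9} must be used), so locker 5 = 8.
Among the 6 still-open variables, 3 fits only locker 6 (and all 6 values in {3, 4, 5, 6, 7, 9} must be used), so locker 6 = 3.
The 5 still-open variables draw from only 5 values {4, 5, 6, 7, 9}, so each is used; only locker 4 can be 7, hence locker 4 = 7.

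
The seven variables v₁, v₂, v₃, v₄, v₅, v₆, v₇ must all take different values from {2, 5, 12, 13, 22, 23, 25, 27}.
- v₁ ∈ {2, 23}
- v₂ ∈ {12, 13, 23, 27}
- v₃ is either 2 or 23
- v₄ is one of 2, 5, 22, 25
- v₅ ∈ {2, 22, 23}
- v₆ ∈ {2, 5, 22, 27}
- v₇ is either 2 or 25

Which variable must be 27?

v₁ and v₃ share exactly the 2 values {2, 23}; by pigeonhole those values go to them, so strike 2, 23 from v₂, v₄, v₅, v₆, v₇.
v₅ must be 22 (only option left). So v₄, v₆ can't be 22.
v₇ has just one choice, so v₇ = 25. Strike 25 from v₄.
That leaves v₄ = 5. So v₆ can't be 5.
So 27 goes to v₆.

v₆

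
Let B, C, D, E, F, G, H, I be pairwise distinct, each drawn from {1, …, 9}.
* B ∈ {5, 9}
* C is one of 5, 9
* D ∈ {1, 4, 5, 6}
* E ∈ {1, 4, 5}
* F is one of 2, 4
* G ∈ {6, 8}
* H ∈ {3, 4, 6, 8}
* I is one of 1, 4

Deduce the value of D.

The 8 variables together cover exactly {1, 2, 3, 4, 5, 6, 8, 9} — 8 values for 8 variables — and 2 appears only in F's list, so F = 2.
Among the 7 still-open variables, 3 fits only H (and all 7 values in {1, 3, 4, 5, 6, 8, 9} must be used), so H = 3.
Among the 6 still-open variables, 8 fits only G (and all 6 values in {1, 4, 5, 6, 8, 9} must be used), so G = 8.
The 5 still-open variables draw from only 5 values {1, 4, 5, 6, 9}, so each is used; only D can be 6, hence D = 6.

6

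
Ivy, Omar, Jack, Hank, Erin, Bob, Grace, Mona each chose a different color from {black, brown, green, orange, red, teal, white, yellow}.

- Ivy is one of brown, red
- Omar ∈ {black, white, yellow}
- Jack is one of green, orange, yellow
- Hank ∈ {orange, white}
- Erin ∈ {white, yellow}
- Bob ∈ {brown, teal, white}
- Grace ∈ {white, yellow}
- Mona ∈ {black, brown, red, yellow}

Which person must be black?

Omar

The 8 variables draw from only 8 values {black, brown, green, orange, red, teal, white, yellow}, so each is used; only Jack can be green, hence Jack = green.
The 7 still-open variables draw from only 7 values {black, brown, orange, red, teal, white, yellow}, so each is used; only Hank can be orange, hence Hank = orange.
Among the 6 still-open variables, teal fits only Bob (and all 6 values in {black, brown, red, teal, white, yellow} must be used), so Bob = teal.
Erin and Grace between them cover only {white, yellow} — a naked pair. Remove those values from Omar, Mona.
So black goes to Omar.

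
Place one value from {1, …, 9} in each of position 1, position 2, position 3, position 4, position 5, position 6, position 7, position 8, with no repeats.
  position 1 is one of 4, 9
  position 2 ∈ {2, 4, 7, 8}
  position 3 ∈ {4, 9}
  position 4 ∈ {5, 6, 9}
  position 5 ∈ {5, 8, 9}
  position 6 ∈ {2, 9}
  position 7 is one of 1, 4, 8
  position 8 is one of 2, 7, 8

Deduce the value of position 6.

2

The 8 variables draw from only 8 values {1, 2, 4, 5, 6, 7, 8, 9}, so each is used; only position 7 can be 1, hence position 7 = 1.
The 7 still-open variables draw from only 7 values {2, 4, 5, 6, 7, 8, 9}, so each is used; only position 4 can be 6, hence position 4 = 6.
Among the 6 still-open variables, 5 fits only position 5 (and all 6 values in {2, 4, 5, 7, 8, 9} must be used), so position 5 = 5.
position 1 and position 3 between them cover only {4, 9} — a naked pair. Remove those values from position 2, position 6.
So position 6 = 2.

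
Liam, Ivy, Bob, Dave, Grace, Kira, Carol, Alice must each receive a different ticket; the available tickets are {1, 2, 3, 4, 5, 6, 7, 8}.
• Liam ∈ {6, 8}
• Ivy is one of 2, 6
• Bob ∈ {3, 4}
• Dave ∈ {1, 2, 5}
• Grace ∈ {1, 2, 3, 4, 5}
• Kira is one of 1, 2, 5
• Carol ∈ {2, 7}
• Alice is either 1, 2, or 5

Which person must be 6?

The 8 variables draw from only 8 values {1, 2, 3, 4, 5, 6, 7, 8}, so each is used; only Carol can be 7, hence Carol = 7.
The 7 still-open variables together cover exactly {1, 2, 3, 4, 5, 6, 8} — 7 values for 7 variables — and 8 appears only in Liam's list, so Liam = 8.
The 6 still-open variables draw from only 6 values {1, 2, 3, 4, 5, 6}, so each is used; only Ivy can be 6, hence Ivy = 6.

Ivy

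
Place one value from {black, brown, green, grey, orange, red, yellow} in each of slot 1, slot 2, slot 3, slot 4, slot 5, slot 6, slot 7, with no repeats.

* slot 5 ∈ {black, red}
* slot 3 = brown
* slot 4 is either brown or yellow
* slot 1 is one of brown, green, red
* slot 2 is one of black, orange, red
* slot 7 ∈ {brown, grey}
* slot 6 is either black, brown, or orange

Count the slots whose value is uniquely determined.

slot 3's domain is down to {brown}, so slot 3 = brown. So slot 1, slot 4, slot 6, slot 7 can't be brown.
slot 4 has just one choice, so slot 4 = yellow.
slot 7 must be grey (only option left).
The 4 still-open variables draw from only 4 values {black, green, orange, red}, so each is used; only slot 1 can be green, hence slot 1 = green.
Determined: slot 1=green, slot 3=brown, slot 4=yellow, slot 7=grey. The other slots each still have more than one consistent value. That makes 4.

4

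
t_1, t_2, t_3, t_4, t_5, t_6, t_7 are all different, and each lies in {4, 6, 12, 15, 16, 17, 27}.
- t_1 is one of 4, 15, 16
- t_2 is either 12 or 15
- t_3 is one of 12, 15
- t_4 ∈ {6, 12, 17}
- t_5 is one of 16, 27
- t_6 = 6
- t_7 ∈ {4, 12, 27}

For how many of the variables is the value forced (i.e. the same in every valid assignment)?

t_6 must be 6 (only option left). Eliminate 6 elsewhere: t_4.
The 6 still-open variables draw from only 6 values {4, 12, 15, 16, 17, 27}, so each is used; only t_4 can be 17, hence t_4 = 17.
t_2 and t_3 between them cover only {12, 15} — a naked pair. Remove those values from t_1, t_7.
Determined: t_4=17, t_6=6. The other variables each still have more than one consistent value. That makes 2.

2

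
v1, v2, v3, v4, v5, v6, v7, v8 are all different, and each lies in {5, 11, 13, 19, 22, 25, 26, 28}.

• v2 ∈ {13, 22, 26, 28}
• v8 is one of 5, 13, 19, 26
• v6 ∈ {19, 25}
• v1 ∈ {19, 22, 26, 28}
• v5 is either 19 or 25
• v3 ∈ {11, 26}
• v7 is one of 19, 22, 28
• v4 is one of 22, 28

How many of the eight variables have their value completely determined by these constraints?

4

Among the 8 variables, 5 fits only v8 (and all 8 values in {5, 11, 13, 19, 22, 25, 26, 28} must be used), so v8 = 5.
The 7 still-open variables draw from only 7 values {11, 13, 19, 22, 25, 26, 28}, so each is used; only v3 can be 11, hence v3 = 11.
Among the 6 still-open variables, 13 fits only v2 (and all 6 values in {13, 19, 22, 25, 26, 28} must be used), so v2 = 13.
Among the 5 still-open variables, 26 fits only v1 (and all 5 values in {19, 22, 25, 26, 28} must be used), so v1 = 26.
The 2 variables v5 and v6 are confined to {19, 25}, which locks those values in; drop them from v7.
Determined: v1=26, v2=13, v3=11, v8=5. The other variables each still have more than one consistent value. That makes 4.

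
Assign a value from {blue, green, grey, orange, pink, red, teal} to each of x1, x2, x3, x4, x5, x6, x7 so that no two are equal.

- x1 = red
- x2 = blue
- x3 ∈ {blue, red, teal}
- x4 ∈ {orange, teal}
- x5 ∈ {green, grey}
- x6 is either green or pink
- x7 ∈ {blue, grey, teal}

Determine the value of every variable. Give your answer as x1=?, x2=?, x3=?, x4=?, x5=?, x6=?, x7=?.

x1 must be red (only option left). Eliminate red elsewhere: x3.
That leaves x2 = blue. Eliminate blue elsewhere: x3, x7.
x3's domain is down to {teal}, so x3 = teal. Strike teal from x4, x7.
x4 has just one choice, so x4 = orange.
That leaves x7 = grey. Eliminate grey elsewhere: x5.
x5 has just one choice, so x5 = green. So x6 can't be green.
That leaves x6 = pink.

x1=red, x2=blue, x3=teal, x4=orange, x5=green, x6=pink, x7=grey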